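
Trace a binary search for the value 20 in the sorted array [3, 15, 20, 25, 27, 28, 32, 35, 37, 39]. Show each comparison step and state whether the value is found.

Binary search for 20 in [3, 15, 20, 25, 27, 28, 32, 35, 37, 39]:

lo=0, hi=9, mid=4, arr[mid]=27 -> 27 > 20, search left half
lo=0, hi=3, mid=1, arr[mid]=15 -> 15 < 20, search right half
lo=2, hi=3, mid=2, arr[mid]=20 -> Found target at index 2!

Binary search finds 20 at index 2 after 3 comparisons. The search repeatedly halves the search space by comparing with the middle element.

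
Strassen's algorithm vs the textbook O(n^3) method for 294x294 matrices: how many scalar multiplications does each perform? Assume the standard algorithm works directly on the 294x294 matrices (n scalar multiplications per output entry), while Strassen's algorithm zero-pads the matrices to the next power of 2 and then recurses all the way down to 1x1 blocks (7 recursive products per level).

Matrix multiplication for 294x294 matrices:

Strassen's algorithm requires power-of-2 dimensions. Pad 294x294 to 512x512 (next power of 2).

Standard algorithm: 294^3 = 25412184 multiplications
Strassen's algorithm: 7^(log2(512)) = 7^9 = 40353607 multiplications
Difference: 25412184 - 40353607 = -14941423 (Strassen uses MORE here due to padding overhead — for small or just-over-power-of-2 n, padding can outweigh the per-level savings)

Standard: 25412184 multiplications (294^3). Strassen: 40353607 multiplications (7^9, after padding to 512x512). Strassen reduces 8 recursive multiplications to 7 at each level.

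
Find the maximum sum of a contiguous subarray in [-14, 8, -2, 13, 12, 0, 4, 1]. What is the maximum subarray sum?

Using Kadane's algorithm on [-14, 8, -2, 13, 12, 0, 4, 1]:

Scanning through the array:
Position 1 (value 8): max_ending_here = 8, max_so_far = 8
Position 2 (value -2): max_ending_here = 6, max_so_far = 8
Position 3 (value 13): max_ending_here = 19, max_so_far = 19
Position 4 (value 12): max_ending_here = 31, max_so_far = 31
Position 5 (value 0): max_ending_here = 31, max_so_far = 31
Position 6 (value 4): max_ending_here = 35, max_so_far = 35
Position 7 (value 1): max_ending_here = 36, max_so_far = 36

Maximum subarray: [8, -2, 13, 12, 0, 4, 1]
Maximum sum: 36

The maximum subarray is [8, -2, 13, 12, 0, 4, 1] with sum 36. This subarray runs from index 1 to index 7.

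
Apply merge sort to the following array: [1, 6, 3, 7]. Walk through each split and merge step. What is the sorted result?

Merge sort trace:

Split: [1, 6, 3, 7] -> [1, 6] and [3, 7]
  Split: [1, 6] -> [1] and [6]
  Merge: [1] + [6] -> [1, 6]
  Split: [3, 7] -> [3] and [7]
  Merge: [3] + [7] -> [3, 7]
Merge: [1, 6] + [3, 7] -> [1, 3, 6, 7]

Final sorted array: [1, 3, 6, 7]

The merge sort proceeds by recursively splitting the array and merging sorted halves.
After all merges, the sorted array is [1, 3, 6, 7].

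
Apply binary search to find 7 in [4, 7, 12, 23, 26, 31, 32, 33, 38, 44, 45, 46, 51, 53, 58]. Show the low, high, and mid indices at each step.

Binary search for 7 in [4, 7, 12, 23, 26, 31, 32, 33, 38, 44, 45, 46, 51, 53, 58]:

lo=0, hi=14, mid=7, arr[mid]=33 -> 33 > 7, search left half
lo=0, hi=6, mid=3, arr[mid]=23 -> 23 > 7, search left half
lo=0, hi=2, mid=1, arr[mid]=7 -> Found target at index 1!

Binary search finds 7 at index 1 after 3 comparisons. The search repeatedly halves the search space by comparing with the middle element.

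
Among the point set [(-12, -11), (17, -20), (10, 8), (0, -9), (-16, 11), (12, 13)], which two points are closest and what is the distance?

Computing all pairwise distances among 6 points:

d((-12, -11), (17, -20)) = 30.3645
d((-12, -11), (10, 8)) = 29.0689
d((-12, -11), (0, -9)) = 12.1655
d((-12, -11), (-16, 11)) = 22.3607
d((-12, -11), (12, 13)) = 33.9411
d((17, -20), (10, 8)) = 28.8617
d((17, -20), (0, -9)) = 20.2485
d((17, -20), (-16, 11)) = 45.2769
d((17, -20), (12, 13)) = 33.3766
d((10, 8), (0, -9)) = 19.7231
d((10, 8), (-16, 11)) = 26.1725
d((10, 8), (12, 13)) = 5.3852 <-- minimum
d((0, -9), (-16, 11)) = 25.6125
d((0, -9), (12, 13)) = 25.0599
d((-16, 11), (12, 13)) = 28.0713

Closest pair: (10, 8) and (12, 13) with distance 5.3852

The closest pair is (10, 8) and (12, 13) with Euclidean distance 5.3852. For 6 points, brute-force pairwise comparison is shown above. For large n, the divide-and-conquer algorithm (sort by x, recurse on halves, check the dividing strip) achieves O(n log n).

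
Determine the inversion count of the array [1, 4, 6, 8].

Finding inversions in [1, 4, 6, 8]:


Total inversions: 0

The array has 0 inversions. It is already sorted.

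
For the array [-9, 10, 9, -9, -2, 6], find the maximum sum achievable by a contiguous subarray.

Using Kadane's algorithm on [-9, 10, 9, -9, -2, 6]:

Scanning through the array:
Position 1 (value 10): max_ending_here = 10, max_so_far = 10
Position 2 (value 9): max_ending_here = 19, max_so_far = 19
Position 3 (value -9): max_ending_here = 10, max_so_far = 19
Position 4 (value -2): max_ending_here = 8, max_so_far = 19
Position 5 (value 6): max_ending_here = 14, max_so_far = 19

Maximum subarray: [10, 9]
Maximum sum: 19

The maximum subarray is [10, 9] with sum 19. This subarray runs from index 1 to index 2.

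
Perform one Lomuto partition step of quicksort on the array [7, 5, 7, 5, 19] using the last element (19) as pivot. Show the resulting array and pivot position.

Lomuto partition with pivot = 19:

Initial array: [7, 5, 7, 5, 19]

arr[0]=7 <= 19: swap with position 0, array becomes [7, 5, 7, 5, 19]
arr[1]=5 <= 19: swap with position 1, array becomes [7, 5, 7, 5, 19]
arr[2]=7 <= 19: swap with position 2, array becomes [7, 5, 7, 5, 19]
arr[3]=5 <= 19: swap with position 3, array becomes [7, 5, 7, 5, 19]

Place pivot at position 4: [7, 5, 7, 5, 19]
Pivot position: 4

After partitioning with pivot 19, the array becomes [7, 5, 7, 5, 19]. The pivot is placed at index 4. All elements to the left of the pivot are <= 19, and all elements to the right are > 19.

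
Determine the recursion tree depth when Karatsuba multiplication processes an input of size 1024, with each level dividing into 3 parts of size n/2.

For divide and conquer with division factor 2:

Problem sizes at each level:
Level 0: 1024
Level 1: 512
Level 2: 256
Level 3: 128
Level 4: 64
Level 5: 32
Level 6: 16
Level 7: 8
Level 8: 4
Level 9: 2
Level 10: 1

The root is level 0 and the size-1 base case is level 10 (the tree spans levels 0 through 10, i.e. 11 levels counting the root), so the depth is the number of divisions: log_2(1024) = 10

The recursion tree depth is log_2(1024) = 10. At each level, the problem size is divided by 2, so it takes 10 divisions to reduce to a base case of size 1. The algorithm makes 3 recursive calls at each level.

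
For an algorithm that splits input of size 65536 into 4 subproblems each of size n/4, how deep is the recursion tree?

For divide and conquer with division factor 4:

Problem sizes at each level:
Level 0: 65536
Level 1: 16384
Level 2: 4096
Level 3: 1024
Level 4: 256
Level 5: 64
Level 6: 16
Level 7: 4
Level 8: 1

The root is level 0 and the size-1 base case is level 8 (the tree spans levels 0 through 8, i.e. 9 levels counting the root), so the depth is the number of divisions: log_4(65536) = 8

The recursion tree depth is log_4(65536) = 8. At each level, the problem size is divided by 4, so it takes 8 divisions to reduce to a base case of size 1. The algorithm makes 4 recursive calls at each level.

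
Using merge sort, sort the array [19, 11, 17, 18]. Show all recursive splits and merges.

Merge sort trace:

Split: [19, 11, 17, 18] -> [19, 11] and [17, 18]
  Split: [19, 11] -> [19] and [11]
  Merge: [19] + [11] -> [11, 19]
  Split: [17, 18] -> [17] and [18]
  Merge: [17] + [18] -> [17, 18]
Merge: [11, 19] + [17, 18] -> [11, 17, 18, 19]

Final sorted array: [11, 17, 18, 19]

The merge sort proceeds by recursively splitting the array and merging sorted halves.
After all merges, the sorted array is [11, 17, 18, 19].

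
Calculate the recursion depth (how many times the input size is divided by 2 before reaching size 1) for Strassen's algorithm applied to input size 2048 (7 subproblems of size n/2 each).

For divide and conquer with division factor 2:

Problem sizes at each level:
Level 0: 2048
Level 1: 1024
Level 2: 512
Level 3: 256
Level 4: 128
Level 5: 64
Level 6: 32
Level 7: 16
Level 8: 8
Level 9: 4
Level 10: 2
Level 11: 1

The root is level 0 and the size-1 base case is level 11 (the tree spans levels 0 through 11, i.e. 12 levels counting the root), so the depth is the number of divisions: log_2(2048) = 11

The recursion tree depth is log_2(2048) = 11. At each level, the problem size is divided by 2, so it takes 11 divisions to reduce to a base case of size 1. The algorithm makes 7 recursive calls at each level.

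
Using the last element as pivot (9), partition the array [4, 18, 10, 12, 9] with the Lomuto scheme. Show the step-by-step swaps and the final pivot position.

Lomuto partition with pivot = 9:

Initial array: [4, 18, 10, 12, 9]

arr[0]=4 <= 9: swap with position 0, array becomes [4, 18, 10, 12, 9]
arr[1]=18 > 9: no swap
arr[2]=10 > 9: no swap
arr[3]=12 > 9: no swap

Place pivot at position 1: [4, 9, 10, 12, 18]
Pivot position: 1

After partitioning with pivot 9, the array becomes [4, 9, 10, 12, 18]. The pivot is placed at index 1. All elements to the left of the pivot are <= 9, and all elements to the right are > 9.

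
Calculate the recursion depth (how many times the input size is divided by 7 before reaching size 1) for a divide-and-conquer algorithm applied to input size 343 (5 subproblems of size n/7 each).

For divide and conquer with division factor 7:

Problem sizes at each level:
Level 0: 343
Level 1: 49
Level 2: 7
Level 3: 1

The root is level 0 and the size-1 base case is level 3 (the tree spans levels 0 through 3, i.e. 4 levels counting the root), so the depth is the number of divisions: log_7(343) = 3

The recursion tree depth is log_7(343) = 3. At each level, the problem size is divided by 7, so it takes 3 divisions to reduce to a base case of size 1. The algorithm makes 5 recursive calls at each level.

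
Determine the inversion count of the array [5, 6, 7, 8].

Finding inversions in [5, 6, 7, 8]:


Total inversions: 0

The array has 0 inversions. It is already sorted.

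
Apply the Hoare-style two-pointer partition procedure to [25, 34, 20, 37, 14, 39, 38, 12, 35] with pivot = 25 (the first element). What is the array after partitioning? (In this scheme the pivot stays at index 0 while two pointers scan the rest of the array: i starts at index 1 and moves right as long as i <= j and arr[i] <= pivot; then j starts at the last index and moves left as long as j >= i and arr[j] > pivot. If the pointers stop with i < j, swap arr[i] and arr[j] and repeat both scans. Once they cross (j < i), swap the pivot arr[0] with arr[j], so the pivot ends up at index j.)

Hoare-style two-pointer partition with pivot = 25:

Initial array: [25, 34, 20, 37, 14, 39, 38, 12, 35]

Pointers start at i = 1, j = 8.
i stops at index 1 (arr[1]=34 > 25), j stops at index 7 (arr[7]=12 <= 25): swap arr[1] and arr[7], array becomes [25, 12, 20, 37, 14, 39, 38, 34, 35]
i stops at index 3 (arr[3]=37 > 25), j stops at index 4 (arr[4]=14 <= 25): swap arr[3] and arr[4], array becomes [25, 12, 20, 14, 37, 39, 38, 34, 35]
i ends at 4, j ends at 3: the pointers have crossed (j < i), so scanning stops.

Swap pivot arr[0] with arr[3] to place pivot at position 3: [14, 12, 20, 25, 37, 39, 38, 34, 35]
Pivot position: 3

After partitioning with pivot 25, the array becomes [14, 12, 20, 25, 37, 39, 38, 34, 35]. The pivot is placed at index 3. All elements to the left of the pivot are <= 25, and all elements to the right are > 25.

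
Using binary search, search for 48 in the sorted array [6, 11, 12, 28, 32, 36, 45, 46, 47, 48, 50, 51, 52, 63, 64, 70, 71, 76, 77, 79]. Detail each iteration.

Binary search for 48 in [6, 11, 12, 28, 32, 36, 45, 46, 47, 48, 50, 51, 52, 63, 64, 70, 71, 76, 77, 79]:

lo=0, hi=19, mid=9, arr[mid]=48 -> Found target at index 9!

Binary search finds 48 at index 9 after 1 comparisons. The search repeatedly halves the search space by comparing with the middle element.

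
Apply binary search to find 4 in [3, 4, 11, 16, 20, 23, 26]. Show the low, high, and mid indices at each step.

Binary search for 4 in [3, 4, 11, 16, 20, 23, 26]:

lo=0, hi=6, mid=3, arr[mid]=16 -> 16 > 4, search left half
lo=0, hi=2, mid=1, arr[mid]=4 -> Found target at index 1!

Binary search finds 4 at index 1 after 2 comparisons. The search repeatedly halves the search space by comparing with the middle element.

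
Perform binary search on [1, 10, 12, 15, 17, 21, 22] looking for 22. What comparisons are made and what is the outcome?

Binary search for 22 in [1, 10, 12, 15, 17, 21, 22]:

lo=0, hi=6, mid=3, arr[mid]=15 -> 15 < 22, search right half
lo=4, hi=6, mid=5, arr[mid]=21 -> 21 < 22, search right half
lo=6, hi=6, mid=6, arr[mid]=22 -> Found target at index 6!

Binary search finds 22 at index 6 after 3 comparisons. The search repeatedly halves the search space by comparing with the middle element.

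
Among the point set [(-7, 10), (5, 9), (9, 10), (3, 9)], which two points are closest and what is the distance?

Computing all pairwise distances among 4 points:

d((-7, 10), (5, 9)) = 12.0416
d((-7, 10), (9, 10)) = 16.0
d((-7, 10), (3, 9)) = 10.0499
d((5, 9), (9, 10)) = 4.1231
d((5, 9), (3, 9)) = 2.0 <-- minimum
d((9, 10), (3, 9)) = 6.0828

Closest pair: (5, 9) and (3, 9) with distance 2.0

The closest pair is (5, 9) and (3, 9) with Euclidean distance 2.0. For 4 points, brute-force pairwise comparison is shown above. For large n, the divide-and-conquer algorithm (sort by x, recurse on halves, check the dividing strip) achieves O(n log n).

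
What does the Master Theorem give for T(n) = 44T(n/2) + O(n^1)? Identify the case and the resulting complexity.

Master Theorem for T(n) = 44T(n/2) + O(n^1):

a = 44, b = 2, c = 1
log_b(a) = log_2(44) = 5.4594

Case 1: c = 1 < log_2(44) = 5.4594
T(n) = O(n^(log_2 44))

For T(n) = 44T(n/2) + O(n^1): log_2(44) = 5.4594. This is Case 1 of the Master Theorem (c < log_b(a), work dominated by leaves), giving O(n^(log_2 44)).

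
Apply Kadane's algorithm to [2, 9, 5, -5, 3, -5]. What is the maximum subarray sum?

Using Kadane's algorithm on [2, 9, 5, -5, 3, -5]:

Scanning through the array:
Position 1 (value 9): max_ending_here = 11, max_so_far = 11
Position 2 (value 5): max_ending_here = 16, max_so_far = 16
Position 3 (value -5): max_ending_here = 11, max_so_far = 16
Position 4 (value 3): max_ending_here = 14, max_so_far = 16
Position 5 (value -5): max_ending_here = 9, max_so_far = 16

Maximum subarray: [2, 9, 5]
Maximum sum: 16

The maximum subarray is [2, 9, 5] with sum 16. This subarray runs from index 0 to index 2.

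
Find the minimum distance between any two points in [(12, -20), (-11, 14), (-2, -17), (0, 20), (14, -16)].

Computing all pairwise distances among 5 points:

d((12, -20), (-11, 14)) = 41.0488
d((12, -20), (-2, -17)) = 14.3178
d((12, -20), (0, 20)) = 41.7612
d((12, -20), (14, -16)) = 4.4721 <-- minimum
d((-11, 14), (-2, -17)) = 32.28
d((-11, 14), (0, 20)) = 12.53
d((-11, 14), (14, -16)) = 39.0512
d((-2, -17), (0, 20)) = 37.054
d((-2, -17), (14, -16)) = 16.0312
d((0, 20), (14, -16)) = 38.6264

Closest pair: (12, -20) and (14, -16) with distance 4.4721

The closest pair is (12, -20) and (14, -16) with Euclidean distance 4.4721. For 5 points, brute-force pairwise comparison is shown above. For large n, the divide-and-conquer algorithm (sort by x, recurse on halves, check the dividing strip) achieves O(n log n).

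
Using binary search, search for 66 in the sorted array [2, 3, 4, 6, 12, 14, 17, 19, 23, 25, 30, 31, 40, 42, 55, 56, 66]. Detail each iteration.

Binary search for 66 in [2, 3, 4, 6, 12, 14, 17, 19, 23, 25, 30, 31, 40, 42, 55, 56, 66]:

lo=0, hi=16, mid=8, arr[mid]=23 -> 23 < 66, search right half
lo=9, hi=16, mid=12, arr[mid]=40 -> 40 < 66, search right half
lo=13, hi=16, mid=14, arr[mid]=55 -> 55 < 66, search right half
lo=15, hi=16, mid=15, arr[mid]=56 -> 56 < 66, search right half
lo=16, hi=16, mid=16, arr[mid]=66 -> Found target at index 16!

Binary search finds 66 at index 16 after 5 comparisons. The search repeatedly halves the search space by comparing with the middle element.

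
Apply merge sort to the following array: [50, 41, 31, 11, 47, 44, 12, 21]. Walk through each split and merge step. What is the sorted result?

Merge sort trace:

Split: [50, 41, 31, 11, 47, 44, 12, 21] -> [50, 41, 31, 11] and [47, 44, 12, 21]
  Split: [50, 41, 31, 11] -> [50, 41] and [31, 11]
    Split: [50, 41] -> [50] and [41]
    Merge: [50] + [41] -> [41, 50]
    Split: [31, 11] -> [31] and [11]
    Merge: [31] + [11] -> [11, 31]
  Merge: [41, 50] + [11, 31] -> [11, 31, 41, 50]
  Split: [47, 44, 12, 21] -> [47, 44] and [12, 21]
    Split: [47, 44] -> [47] and [44]
    Merge: [47] + [44] -> [44, 47]
    Split: [12, 21] -> [12] and [21]
    Merge: [12] + [21] -> [12, 21]
  Merge: [44, 47] + [12, 21] -> [12, 21, 44, 47]
Merge: [11, 31, 41, 50] + [12, 21, 44, 47] -> [11, 12, 21, 31, 41, 44, 47, 50]

Final sorted array: [11, 12, 21, 31, 41, 44, 47, 50]

The merge sort proceeds by recursively splitting the array and merging sorted halves.
After all merges, the sorted array is [11, 12, 21, 31, 41, 44, 47, 50].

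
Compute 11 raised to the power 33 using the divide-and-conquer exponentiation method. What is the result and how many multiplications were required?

Computing 11^33 by squaring (build up from 11^1; each line after the first costs one multiplication):

11^1 = 11
11^2 = (11^1)^2 = 11^2 = 121
11^4 = (11^2)^2 = 121^2 = 14641
11^8 = (11^4)^2 = 14641^2 = 214358881
11^16 = (11^8)^2 = 214358881^2 = 45949729863572161
11^32 = (11^16)^2 = 45949729863572161^2 = 2111377674535255285545615254209921
11^33 = 11 * 11^32 = 11 * 2111377674535255285545615254209921 = 23225154419887808141001767796309131

Result: 23225154419887808141001767796309131
Multiplications needed: 6 (6 lines after 11^1)

11^33 = 23225154419887808141001767796309131. Using exponentiation by squaring, this requires 6 multiplications. The key idea: if the exponent is even, square the half-power; if odd, multiply by the base once.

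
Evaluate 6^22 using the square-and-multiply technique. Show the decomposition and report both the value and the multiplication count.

Computing 6^22 by squaring (build up from 6^1; each line after the first costs one multiplication):

6^1 = 6
6^2 = (6^1)^2 = 6^2 = 36
6^4 = (6^2)^2 = 36^2 = 1296
6^5 = 6 * 6^4 = 6 * 1296 = 7776
6^10 = (6^5)^2 = 7776^2 = 60466176
6^11 = 6 * 6^10 = 6 * 60466176 = 362797056
6^22 = (6^11)^2 = 362797056^2 = 131621703842267136

Result: 131621703842267136
Multiplications needed: 6 (6 lines after 6^1)

6^22 = 131621703842267136. Using exponentiation by squaring, this requires 6 multiplications. The key idea: if the exponent is even, square the half-power; if odd, multiply by the base once.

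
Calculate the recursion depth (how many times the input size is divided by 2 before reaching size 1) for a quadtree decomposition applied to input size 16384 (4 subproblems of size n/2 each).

For divide and conquer with division factor 2:

Problem sizes at each level:
Level 0: 16384
Level 1: 8192
Level 2: 4096
Level 3: 2048
Level 4: 1024
Level 5: 512
Level 6: 256
Level 7: 128
Level 8: 64
Level 9: 32
Level 10: 16
Level 11: 8
Level 12: 4
Level 13: 2
Level 14: 1

The root is level 0 and the size-1 base case is level 14 (the tree spans levels 0 through 14, i.e. 15 levels counting the root), so the depth is the number of divisions: log_2(16384) = 14

The recursion tree depth is log_2(16384) = 14. At each level, the problem size is divided by 2, so it takes 14 divisions to reduce to a base case of size 1. The algorithm makes 4 recursive calls at each level.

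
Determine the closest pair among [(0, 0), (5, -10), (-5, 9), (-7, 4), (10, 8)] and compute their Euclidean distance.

Computing all pairwise distances among 5 points:

d((0, 0), (5, -10)) = 11.1803
d((0, 0), (-5, 9)) = 10.2956
d((0, 0), (-7, 4)) = 8.0623
d((0, 0), (10, 8)) = 12.8062
d((5, -10), (-5, 9)) = 21.4709
d((5, -10), (-7, 4)) = 18.4391
d((5, -10), (10, 8)) = 18.6815
d((-5, 9), (-7, 4)) = 5.3852 <-- minimum
d((-5, 9), (10, 8)) = 15.0333
d((-7, 4), (10, 8)) = 17.4642

Closest pair: (-5, 9) and (-7, 4) with distance 5.3852

The closest pair is (-5, 9) and (-7, 4) with Euclidean distance 5.3852. For 5 points, brute-force pairwise comparison is shown above. For large n, the divide-and-conquer algorithm (sort by x, recurse on halves, check the dividing strip) achieves O(n log n).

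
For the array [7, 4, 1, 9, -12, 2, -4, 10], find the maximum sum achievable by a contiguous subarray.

Using Kadane's algorithm on [7, 4, 1, 9, -12, 2, -4, 10]:

Scanning through the array:
Position 1 (value 4): max_ending_here = 11, max_so_far = 11
Position 2 (value 1): max_ending_here = 12, max_so_far = 12
Position 3 (value 9): max_ending_here = 21, max_so_far = 21
Position 4 (value -12): max_ending_here = 9, max_so_far = 21
Position 5 (value 2): max_ending_here = 11, max_so_far = 21
Position 6 (value -4): max_ending_here = 7, max_so_far = 21
Position 7 (value 10): max_ending_here = 17, max_so_far = 21

Maximum subarray: [7, 4, 1, 9]
Maximum sum: 21

The maximum subarray is [7, 4, 1, 9] with sum 21. This subarray runs from index 0 to index 3.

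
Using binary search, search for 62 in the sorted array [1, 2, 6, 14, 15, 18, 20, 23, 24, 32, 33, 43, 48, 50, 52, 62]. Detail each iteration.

Binary search for 62 in [1, 2, 6, 14, 15, 18, 20, 23, 24, 32, 33, 43, 48, 50, 52, 62]:

lo=0, hi=15, mid=7, arr[mid]=23 -> 23 < 62, search right half
lo=8, hi=15, mid=11, arr[mid]=43 -> 43 < 62, search right half
lo=12, hi=15, mid=13, arr[mid]=50 -> 50 < 62, search right half
lo=14, hi=15, mid=14, arr[mid]=52 -> 52 < 62, search right half
lo=15, hi=15, mid=15, arr[mid]=62 -> Found target at index 15!

Binary search finds 62 at index 15 after 5 comparisons. The search repeatedly halves the search space by comparing with the middle element.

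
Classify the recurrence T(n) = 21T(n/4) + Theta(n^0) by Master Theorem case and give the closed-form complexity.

Master Theorem for T(n) = 21T(n/4) + O(n^0):

a = 21, b = 4, c = 0
log_b(a) = log_4(21) = 2.1962

Case 1: c = 0 < log_4(21) = 2.1962
T(n) = O(n^(log_4 21))

For T(n) = 21T(n/4) + O(n^0): log_4(21) = 2.1962. This is Case 1 of the Master Theorem (c < log_b(a), work dominated by leaves), giving O(n^(log_4 21)).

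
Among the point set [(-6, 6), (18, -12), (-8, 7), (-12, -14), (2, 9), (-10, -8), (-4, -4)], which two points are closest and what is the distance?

Computing all pairwise distances among 7 points:

d((-6, 6), (18, -12)) = 30.0
d((-6, 6), (-8, 7)) = 2.2361 <-- minimum
d((-6, 6), (-12, -14)) = 20.8806
d((-6, 6), (2, 9)) = 8.544
d((-6, 6), (-10, -8)) = 14.5602
d((-6, 6), (-4, -4)) = 10.198
d((18, -12), (-8, 7)) = 32.2025
d((18, -12), (-12, -14)) = 30.0666
d((18, -12), (2, 9)) = 26.4008
d((18, -12), (-10, -8)) = 28.2843
d((18, -12), (-4, -4)) = 23.4094
d((-8, 7), (-12, -14)) = 21.3776
d((-8, 7), (2, 9)) = 10.198
d((-8, 7), (-10, -8)) = 15.1327
d((-8, 7), (-4, -4)) = 11.7047
d((-12, -14), (2, 9)) = 26.9258
d((-12, -14), (-10, -8)) = 6.3246
d((-12, -14), (-4, -4)) = 12.8062
d((2, 9), (-10, -8)) = 20.8087
d((2, 9), (-4, -4)) = 14.3178
d((-10, -8), (-4, -4)) = 7.2111

Closest pair: (-6, 6) and (-8, 7) with distance 2.2361

The closest pair is (-6, 6) and (-8, 7) with Euclidean distance 2.2361. For 7 points, brute-force pairwise comparison is shown above. For large n, the divide-and-conquer algorithm (sort by x, recurse on halves, check the dividing strip) achieves O(n log n).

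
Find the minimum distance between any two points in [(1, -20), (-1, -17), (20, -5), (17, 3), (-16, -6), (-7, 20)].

Computing all pairwise distances among 6 points:

d((1, -20), (-1, -17)) = 3.6056 <-- minimum
d((1, -20), (20, -5)) = 24.2074
d((1, -20), (17, 3)) = 28.0179
d((1, -20), (-16, -6)) = 22.0227
d((1, -20), (-7, 20)) = 40.7922
d((-1, -17), (20, -5)) = 24.1868
d((-1, -17), (17, 3)) = 26.9072
d((-1, -17), (-16, -6)) = 18.6011
d((-1, -17), (-7, 20)) = 37.4833
d((20, -5), (17, 3)) = 8.544
d((20, -5), (-16, -6)) = 36.0139
d((20, -5), (-7, 20)) = 36.7967
d((17, 3), (-16, -6)) = 34.2053
d((17, 3), (-7, 20)) = 29.4109
d((-16, -6), (-7, 20)) = 27.5136

Closest pair: (1, -20) and (-1, -17) with distance 3.6056

The closest pair is (1, -20) and (-1, -17) with Euclidean distance 3.6056. For 6 points, brute-force pairwise comparison is shown above. For large n, the divide-and-conquer algorithm (sort by x, recurse on halves, check the dividing strip) achieves O(n log n).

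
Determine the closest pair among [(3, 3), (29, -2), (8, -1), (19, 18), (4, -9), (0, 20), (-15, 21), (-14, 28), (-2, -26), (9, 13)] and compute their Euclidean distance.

Computing all pairwise distances among 10 points:

d((3, 3), (29, -2)) = 26.4764
d((3, 3), (8, -1)) = 6.4031 <-- minimum
d((3, 3), (19, 18)) = 21.9317
d((3, 3), (4, -9)) = 12.0416
d((3, 3), (0, 20)) = 17.2627
d((3, 3), (-15, 21)) = 25.4558
d((3, 3), (-14, 28)) = 30.2324
d((3, 3), (-2, -26)) = 29.4279
d((3, 3), (9, 13)) = 11.6619
d((29, -2), (8, -1)) = 21.0238
d((29, -2), (19, 18)) = 22.3607
d((29, -2), (4, -9)) = 25.9615
d((29, -2), (0, 20)) = 36.4005
d((29, -2), (-15, 21)) = 49.6488
d((29, -2), (-14, 28)) = 52.4309
d((29, -2), (-2, -26)) = 39.2046
d((29, -2), (9, 13)) = 25.0
d((8, -1), (19, 18)) = 21.9545
d((8, -1), (4, -9)) = 8.9443
d((8, -1), (0, 20)) = 22.4722
d((8, -1), (-15, 21)) = 31.8277
d((8, -1), (-14, 28)) = 36.4005
d((8, -1), (-2, -26)) = 26.9258
d((8, -1), (9, 13)) = 14.0357
d((19, 18), (4, -9)) = 30.8869
d((19, 18), (0, 20)) = 19.105
d((19, 18), (-15, 21)) = 34.1321
d((19, 18), (-14, 28)) = 34.4819
d((19, 18), (-2, -26)) = 48.7545
d((19, 18), (9, 13)) = 11.1803
d((4, -9), (0, 20)) = 29.2746
d((4, -9), (-15, 21)) = 35.5106
d((4, -9), (-14, 28)) = 41.1461
d((4, -9), (-2, -26)) = 18.0278
d((4, -9), (9, 13)) = 22.561
d((0, 20), (-15, 21)) = 15.0333
d((0, 20), (-14, 28)) = 16.1245
d((0, 20), (-2, -26)) = 46.0435
d((0, 20), (9, 13)) = 11.4018
d((-15, 21), (-14, 28)) = 7.0711
d((-15, 21), (-2, -26)) = 48.7647
d((-15, 21), (9, 13)) = 25.2982
d((-14, 28), (-2, -26)) = 55.3173
d((-14, 28), (9, 13)) = 27.4591
d((-2, -26), (9, 13)) = 40.5216

Closest pair: (3, 3) and (8, -1) with distance 6.4031

The closest pair is (3, 3) and (8, -1) with Euclidean distance 6.4031. For 10 points, brute-force pairwise comparison is shown above. For large n, the divide-and-conquer algorithm (sort by x, recurse on halves, check the dividing strip) achieves O(n log n).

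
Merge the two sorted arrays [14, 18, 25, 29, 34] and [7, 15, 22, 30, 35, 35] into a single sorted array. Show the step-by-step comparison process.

Merging process:

Compare 14 vs 7: take 7 from right. Merged: [7]
Compare 14 vs 15: take 14 from left. Merged: [7, 14]
Compare 18 vs 15: take 15 from right. Merged: [7, 14, 15]
Compare 18 vs 22: take 18 from left. Merged: [7, 14, 15, 18]
Compare 25 vs 22: take 22 from right. Merged: [7, 14, 15, 18, 22]
Compare 25 vs 30: take 25 from left. Merged: [7, 14, 15, 18, 22, 25]
Compare 29 vs 30: take 29 from left. Merged: [7, 14, 15, 18, 22, 25, 29]
Compare 34 vs 30: take 30 from right. Merged: [7, 14, 15, 18, 22, 25, 29, 30]
Compare 34 vs 35: take 34 from left. Merged: [7, 14, 15, 18, 22, 25, 29, 30, 34]
Append remaining from right: [35, 35]. Merged: [7, 14, 15, 18, 22, 25, 29, 30, 34, 35, 35]

Final merged array: [7, 14, 15, 18, 22, 25, 29, 30, 34, 35, 35]
Total comparisons: 9

The merged array is [7, 14, 15, 18, 22, 25, 29, 30, 34, 35, 35], requiring 9 comparisons. The merge step runs in O(n) time where n is the total number of elements.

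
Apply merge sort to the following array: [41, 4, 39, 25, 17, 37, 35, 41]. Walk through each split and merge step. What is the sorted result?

Merge sort trace:

Split: [41, 4, 39, 25, 17, 37, 35, 41] -> [41, 4, 39, 25] and [17, 37, 35, 41]
  Split: [41, 4, 39, 25] -> [41, 4] and [39, 25]
    Split: [41, 4] -> [41] and [4]
    Merge: [41] + [4] -> [4, 41]
    Split: [39, 25] -> [39] and [25]
    Merge: [39] + [25] -> [25, 39]
  Merge: [4, 41] + [25, 39] -> [4, 25, 39, 41]
  Split: [17, 37, 35, 41] -> [17, 37] and [35, 41]
    Split: [17, 37] -> [17] and [37]
    Merge: [17] + [37] -> [17, 37]
    Split: [35, 41] -> [35] and [41]
    Merge: [35] + [41] -> [35, 41]
  Merge: [17, 37] + [35, 41] -> [17, 35, 37, 41]
Merge: [4, 25, 39, 41] + [17, 35, 37, 41] -> [4, 17, 25, 35, 37, 39, 41, 41]

Final sorted array: [4, 17, 25, 35, 37, 39, 41, 41]

The merge sort proceeds by recursively splitting the array and merging sorted halves.
After all merges, the sorted array is [4, 17, 25, 35, 37, 39, 41, 41].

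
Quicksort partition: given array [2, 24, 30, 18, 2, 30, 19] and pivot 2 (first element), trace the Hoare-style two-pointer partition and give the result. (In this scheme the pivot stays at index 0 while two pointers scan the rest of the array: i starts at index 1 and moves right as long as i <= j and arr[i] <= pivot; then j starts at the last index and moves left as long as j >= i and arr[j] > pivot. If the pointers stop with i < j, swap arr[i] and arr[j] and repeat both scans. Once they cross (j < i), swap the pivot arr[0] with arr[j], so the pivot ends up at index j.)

Hoare-style two-pointer partition with pivot = 2:

Initial array: [2, 24, 30, 18, 2, 30, 19]

Pointers start at i = 1, j = 6.
i stops at index 1 (arr[1]=24 > 2), j stops at index 4 (arr[4]=2 <= 2): swap arr[1] and arr[4], array becomes [2, 2, 30, 18, 24, 30, 19]
i ends at 2, j ends at 1: the pointers have crossed (j < i), so scanning stops.

Swap pivot arr[0] with arr[1] to place pivot at position 1: [2, 2, 30, 18, 24, 30, 19]
Pivot position: 1

After partitioning with pivot 2, the array becomes [2, 2, 30, 18, 24, 30, 19]. The pivot is placed at index 1. All elements to the left of the pivot are <= 2, and all elements to the right are > 2.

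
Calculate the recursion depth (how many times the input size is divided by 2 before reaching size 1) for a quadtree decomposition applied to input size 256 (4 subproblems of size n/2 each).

For divide and conquer with division factor 2:

Problem sizes at each level:
Level 0: 256
Level 1: 128
Level 2: 64
Level 3: 32
Level 4: 16
Level 5: 8
Level 6: 4
Level 7: 2
Level 8: 1

The root is level 0 and the size-1 base case is level 8 (the tree spans levels 0 through 8, i.e. 9 levels counting the root), so the depth is the number of divisions: log_2(256) = 8

The recursion tree depth is log_2(256) = 8. At each level, the problem size is divided by 2, so it takes 8 divisions to reduce to a base case of size 1. The algorithm makes 4 recursive calls at each level.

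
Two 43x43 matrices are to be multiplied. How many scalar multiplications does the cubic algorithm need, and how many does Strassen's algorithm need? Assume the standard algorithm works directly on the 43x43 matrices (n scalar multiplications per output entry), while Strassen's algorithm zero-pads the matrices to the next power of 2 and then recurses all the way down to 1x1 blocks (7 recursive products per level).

Matrix multiplication for 43x43 matrices:

Strassen's algorithm requires power-of-2 dimensions. Pad 43x43 to 64x64 (next power of 2).

Standard algorithm: 43^3 = 79507 multiplications
Strassen's algorithm: 7^(log2(64)) = 7^6 = 117649 multiplications
Difference: 79507 - 117649 = -38142 (Strassen uses MORE here due to padding overhead — for small or just-over-power-of-2 n, padding can outweigh the per-level savings)

Standard: 79507 multiplications (43^3). Strassen: 117649 multiplications (7^6, after padding to 64x64). Strassen reduces 8 recursive multiplications to 7 at each level.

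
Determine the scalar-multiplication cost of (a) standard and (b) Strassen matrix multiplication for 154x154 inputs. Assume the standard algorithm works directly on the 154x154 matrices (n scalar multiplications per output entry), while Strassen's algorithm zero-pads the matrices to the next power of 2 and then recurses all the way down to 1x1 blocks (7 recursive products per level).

Matrix multiplication for 154x154 matrices:

Strassen's algorithm requires power-of-2 dimensions. Pad 154x154 to 256x256 (next power of 2).

Standard algorithm: 154^3 = 3652264 multiplications
Strassen's algorithm: 7^(log2(256)) = 7^8 = 5764801 multiplications
Difference: 3652264 - 5764801 = -2112537 (Strassen uses MORE here due to padding overhead — for small or just-over-power-of-2 n, padding can outweigh the per-level savings)

Standard: 3652264 multiplications (154^3). Strassen: 5764801 multiplications (7^8, after padding to 256x256). Strassen reduces 8 recursive multiplications to 7 at each level.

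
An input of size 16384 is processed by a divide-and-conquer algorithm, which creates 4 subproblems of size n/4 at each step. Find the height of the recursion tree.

For divide and conquer with division factor 4:

Problem sizes at each level:
Level 0: 16384
Level 1: 4096
Level 2: 1024
Level 3: 256
Level 4: 64
Level 5: 16
Level 6: 4
Level 7: 1

The root is level 0 and the size-1 base case is level 7 (the tree spans levels 0 through 7, i.e. 8 levels counting the root), so the depth is the number of divisions: log_4(16384) = 7

The recursion tree depth is log_4(16384) = 7. At each level, the problem size is divided by 4, so it takes 7 divisions to reduce to a base case of size 1. The algorithm makes 4 recursive calls at each level.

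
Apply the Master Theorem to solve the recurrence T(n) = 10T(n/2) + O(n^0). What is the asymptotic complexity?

Master Theorem for T(n) = 10T(n/2) + O(n^0):

a = 10, b = 2, c = 0
log_b(a) = log_2(10) = 3.3219

Case 1: c = 0 < log_2(10) = 3.3219
T(n) = O(n^(log_2 10))

For T(n) = 10T(n/2) + O(n^0): log_2(10) = 3.3219. This is Case 1 of the Master Theorem (c < log_b(a), work dominated by leaves), giving O(n^(log_2 10)).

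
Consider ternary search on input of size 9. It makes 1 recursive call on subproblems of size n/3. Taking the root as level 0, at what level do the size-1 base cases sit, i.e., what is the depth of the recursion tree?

For divide and conquer with division factor 3:

Problem sizes at each level:
Level 0: 9
Level 1: 3
Level 2: 1

The root is level 0 and the size-1 base case is level 2 (the tree spans levels 0 through 2, i.e. 3 levels counting the root), so the depth is the number of divisions: log_3(9) = 2

The recursion tree depth is log_3(9) = 2. At each level, the problem size is divided by 3, so it takes 2 divisions to reduce to a base case of size 1. The algorithm makes 1 recursive call at each level.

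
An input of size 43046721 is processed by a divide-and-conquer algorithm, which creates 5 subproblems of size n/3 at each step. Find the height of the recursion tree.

For divide and conquer with division factor 3:

Problem sizes at each level:
Level 0: 43046721
Level 1: 14348907
Level 2: 4782969
Level 3: 1594323
Level 4: 531441
Level 5: 177147
Level 6: 59049
Level 7: 19683
Level 8: 6561
Level 9: 2187
Level 10: 729
Level 11: 243
Level 12: 81
Level 13: 27
Level 14: 9
Level 15: 3
Level 16: 1

The root is level 0 and the size-1 base case is level 16 (the tree spans levels 0 through 16, i.e. 17 levels counting the root), so the depth is the number of divisions: log_3(43046721) = 16

The recursion tree depth is log_3(43046721) = 16. At each level, the problem size is divided by 3, so it takes 16 divisions to reduce to a base case of size 1. The algorithm makes 5 recursive calls at each level.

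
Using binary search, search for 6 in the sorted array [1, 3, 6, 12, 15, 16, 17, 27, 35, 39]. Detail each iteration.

Binary search for 6 in [1, 3, 6, 12, 15, 16, 17, 27, 35, 39]:

lo=0, hi=9, mid=4, arr[mid]=15 -> 15 > 6, search left half
lo=0, hi=3, mid=1, arr[mid]=3 -> 3 < 6, search right half
lo=2, hi=3, mid=2, arr[mid]=6 -> Found target at index 2!

Binary search finds 6 at index 2 after 3 comparisons. The search repeatedly halves the search space by comparing with the middle element.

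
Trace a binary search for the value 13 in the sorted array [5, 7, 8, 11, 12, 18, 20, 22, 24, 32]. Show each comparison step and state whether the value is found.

Binary search for 13 in [5, 7, 8, 11, 12, 18, 20, 22, 24, 32]:

lo=0, hi=9, mid=4, arr[mid]=12 -> 12 < 13, search right half
lo=5, hi=9, mid=7, arr[mid]=22 -> 22 > 13, search left half
lo=5, hi=6, mid=5, arr[mid]=18 -> 18 > 13, search left half
lo=5 > hi=4, target 13 not found

Binary search determines that 13 is not in the array after 3 comparisons. The search space was exhausted without finding the target.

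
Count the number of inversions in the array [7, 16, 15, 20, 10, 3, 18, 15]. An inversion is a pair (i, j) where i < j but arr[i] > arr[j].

Finding inversions in [7, 16, 15, 20, 10, 3, 18, 15]:

(0, 5): arr[0]=7 > arr[5]=3
(1, 2): arr[1]=16 > arr[2]=15
(1, 4): arr[1]=16 > arr[4]=10
(1, 5): arr[1]=16 > arr[5]=3
(1, 7): arr[1]=16 > arr[7]=15
(2, 4): arr[2]=15 > arr[4]=10
(2, 5): arr[2]=15 > arr[5]=3
(3, 4): arr[3]=20 > arr[4]=10
(3, 5): arr[3]=20 > arr[5]=3
(3, 6): arr[3]=20 > arr[6]=18
(3, 7): arr[3]=20 > arr[7]=15
(4, 5): arr[4]=10 > arr[5]=3
(6, 7): arr[6]=18 > arr[7]=15

Total inversions: 13

The array has 13 inversion(s): (0,5), (1,2), (1,4), (1,5), (1,7), (2,4), (2,5), (3,4), (3,5), (3,6), (3,7), (4,5), (6,7). Each pair (i,j) satisfies i < j and arr[i] > arr[j].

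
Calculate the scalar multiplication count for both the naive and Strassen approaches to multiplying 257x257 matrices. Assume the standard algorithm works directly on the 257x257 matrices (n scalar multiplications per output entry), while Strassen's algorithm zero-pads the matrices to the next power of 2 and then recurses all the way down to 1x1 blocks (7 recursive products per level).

Matrix multiplication for 257x257 matrices:

Strassen's algorithm requires power-of-2 dimensions. Pad 257x257 to 512x512 (next power of 2).

Standard algorithm: 257^3 = 16974593 multiplications
Strassen's algorithm: 7^(log2(512)) = 7^9 = 40353607 multiplications
Difference: 16974593 - 40353607 = -23379014 (Strassen uses MORE here due to padding overhead — for small or just-over-power-of-2 n, padding can outweigh the per-level savings)

Standard: 16974593 multiplications (257^3). Strassen: 40353607 multiplications (7^9, after padding to 512x512). Strassen reduces 8 recursive multiplications to 7 at each level.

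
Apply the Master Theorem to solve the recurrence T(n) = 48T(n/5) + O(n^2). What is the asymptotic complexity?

Master Theorem for T(n) = 48T(n/5) + O(n^2):

a = 48, b = 5, c = 2
log_b(a) = log_5(48) = 2.4053

Case 1: c = 2 < log_5(48) = 2.4053
T(n) = O(n^(log_5 48))

For T(n) = 48T(n/5) + O(n^2): log_5(48) = 2.4053. This is Case 1 of the Master Theorem (c < log_b(a), work dominated by leaves), giving O(n^(log_5 48)).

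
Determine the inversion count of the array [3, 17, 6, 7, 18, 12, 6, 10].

Finding inversions in [3, 17, 6, 7, 18, 12, 6, 10]:

(1, 2): arr[1]=17 > arr[2]=6
(1, 3): arr[1]=17 > arr[3]=7
(1, 5): arr[1]=17 > arr[5]=12
(1, 6): arr[1]=17 > arr[6]=6
(1, 7): arr[1]=17 > arr[7]=10
(3, 6): arr[3]=7 > arr[6]=6
(4, 5): arr[4]=18 > arr[5]=12
(4, 6): arr[4]=18 > arr[6]=6
(4, 7): arr[4]=18 > arr[7]=10
(5, 6): arr[5]=12 > arr[6]=6
(5, 7): arr[5]=12 > arr[7]=10

Total inversions: 11

The array has 11 inversion(s): (1,2), (1,3), (1,5), (1,6), (1,7), (3,6), (4,5), (4,6), (4,7), (5,6), (5,7). Each pair (i,j) satisfies i < j and arr[i] > arr[j].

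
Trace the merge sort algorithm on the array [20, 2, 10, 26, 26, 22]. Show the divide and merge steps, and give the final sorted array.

Merge sort trace:

Split: [20, 2, 10, 26, 26, 22] -> [20, 2, 10] and [26, 26, 22]
  Split: [20, 2, 10] -> [20] and [2, 10]
    Split: [2, 10] -> [2] and [10]
    Merge: [2] + [10] -> [2, 10]
  Merge: [20] + [2, 10] -> [2, 10, 20]
  Split: [26, 26, 22] -> [26] and [26, 22]
    Split: [26, 22] -> [26] and [22]
    Merge: [26] + [22] -> [22, 26]
  Merge: [26] + [22, 26] -> [22, 26, 26]
Merge: [2, 10, 20] + [22, 26, 26] -> [2, 10, 20, 22, 26, 26]

Final sorted array: [2, 10, 20, 22, 26, 26]

The merge sort proceeds by recursively splitting the array and merging sorted halves.
After all merges, the sorted array is [2, 10, 20, 22, 26, 26].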